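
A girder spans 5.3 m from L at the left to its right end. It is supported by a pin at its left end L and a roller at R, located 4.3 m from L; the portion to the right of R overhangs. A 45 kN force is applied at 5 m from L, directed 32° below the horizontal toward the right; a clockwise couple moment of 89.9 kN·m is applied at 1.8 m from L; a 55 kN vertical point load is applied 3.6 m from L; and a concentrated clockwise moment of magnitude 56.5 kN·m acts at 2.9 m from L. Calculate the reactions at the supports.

L_x = -38.16 kN, L_y = -28.97 kN, R_y = 107.8 kN

Taking moments about L: R_y·4.3 − 45·sin32°·5 − 89.9 − 55·3.6 − 56.5 = 0 → R_y = 463.632/4.3 = 107.821 ≈ 107.8 kN.
ΣF_y = 0: L_y + 107.821 − 45·sin32° − 55 = 0 → L_y = -28.97 kN.
ΣF_x = 0: L_x + 45·cos32° = 0 → L_x = -38.16 kN.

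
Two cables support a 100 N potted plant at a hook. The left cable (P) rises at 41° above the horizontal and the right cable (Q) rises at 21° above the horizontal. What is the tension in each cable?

ΣF_x = 0: −T_P·cos41° + T_Q·cos21° = 0 → T_Q = 0.808403·T_P.
ΣF_y = 0: T_P·sin41° + T_Q·sin21° = 100.
Substitute: T_P·(0.656059 + 0.808403·0.358368) = 100 → T_P = 105.735 ≈ 105.7 N.
Then T_Q = 0.808403 × 105.735 = 85.48 N.

T_P = 105.7 N, T_Q = 85.48 N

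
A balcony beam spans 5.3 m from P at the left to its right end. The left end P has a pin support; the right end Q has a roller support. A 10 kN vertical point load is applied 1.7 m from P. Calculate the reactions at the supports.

P_x = 0, P_y = 6.792 kN, Q_y = 3.208 kN

Taking moments about P: Q_y·5.3 − 10·1.7 = 0 → Q_y = 17/5.3 = 3.20755 ≈ 3.208 kN.
ΣF_y = 0: P_y + 3.20755 − 10 = 0 → P_y = 6.792 kN.
ΣF_x = 0: no horizontal applied forces, so P_x = 0.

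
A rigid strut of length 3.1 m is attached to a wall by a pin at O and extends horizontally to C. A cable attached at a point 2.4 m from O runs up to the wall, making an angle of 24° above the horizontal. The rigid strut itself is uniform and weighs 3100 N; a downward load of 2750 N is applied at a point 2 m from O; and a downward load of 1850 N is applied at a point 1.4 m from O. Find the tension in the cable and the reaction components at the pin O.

ΣM about O: T·sin24°·2.4 − 3100·1.55 − 2750·2 − 1850·1.4 = 0 → T = 12895/(2.4·0.406737) = 13209.8 ≈ 13210 N.
ΣF_x = 0: O_x − T·cos24° = 0 → O_x = 13209.8 × 0.913545 = 12070 N.
ΣF_y = 0: O_y + T·sin24° − 3100 − 2750 − 1850 = 0 → O_y = 7700 − 13209.8 × 0.406737 = 2327 N.

T = 13210 N, O_x = 12070 N, O_y = 2327 N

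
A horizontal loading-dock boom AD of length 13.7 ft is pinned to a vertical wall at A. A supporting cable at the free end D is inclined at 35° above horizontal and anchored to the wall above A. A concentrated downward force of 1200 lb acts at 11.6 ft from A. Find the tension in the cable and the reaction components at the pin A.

ΣM about A: T·sin35°·13.7 − 1200·11.6 = 0 → T = 13920/(13.7·0.573576) = 1771.45 ≈ 1771 lb.
ΣF_x = 0: A_x − T·cos35° = 0 → A_x = 1771.45 × 0.819152 = 1451 lb.
ΣF_y = 0: A_y + T·sin35° − 1200 = 0 → A_y = 1200 − 1771.45 × 0.573576 = 183.9 lb.

T = 1771 lb, A_x = 1451 lb, A_y = 183.9 lb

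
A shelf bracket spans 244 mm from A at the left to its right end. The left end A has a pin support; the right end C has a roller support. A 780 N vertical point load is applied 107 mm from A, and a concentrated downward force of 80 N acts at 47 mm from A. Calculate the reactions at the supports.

A_x = 0, A_y = 502.5 N, C_y = 357.5 N

Moments about A: C_y·244 − 780·107 − 80·47 = 0 → C_y = 87220/244 = 357.459 ≈ 357.5 N.
ΣF_y = 0: A_y + 357.459 − 780 − 80 = 0 → A_y = 502.5 N.
ΣF_x = 0: no horizontal applied forces, so A_x = 0.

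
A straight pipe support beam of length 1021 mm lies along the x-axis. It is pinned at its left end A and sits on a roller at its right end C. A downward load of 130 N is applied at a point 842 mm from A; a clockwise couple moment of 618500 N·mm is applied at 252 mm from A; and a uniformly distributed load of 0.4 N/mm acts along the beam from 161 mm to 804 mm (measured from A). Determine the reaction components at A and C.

Resultant of the distributed load: 0.4 × 643 = 257.2 N at 482.5 mm from A.
Moments about A: C_y·1021 − 130·842 − 618500 − (0.4·643)·482.5 = 0 → C_y = 852059/1021 = 834.534 ≈ 834.5 N.
ΣF_y = 0: A_y + 834.534 − 130 − 0.4·643 = 0 → A_y = -447.3 N.
ΣF_x = 0: no horizontal applied forces, so A_x = 0.

A_x = 0, A_y = -447.3 N, C_y = 834.5 N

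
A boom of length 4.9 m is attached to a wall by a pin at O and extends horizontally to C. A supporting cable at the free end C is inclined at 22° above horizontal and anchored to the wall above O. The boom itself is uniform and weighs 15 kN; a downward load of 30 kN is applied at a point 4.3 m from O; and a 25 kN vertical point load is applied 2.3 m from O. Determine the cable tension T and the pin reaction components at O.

T = 121.6 kN, O_x = 112.8 kN, O_y = 24.44 kN

ΣM about O: T·sin22°·4.9 − 15·2.45 − 30·4.3 − 25·2.3 = 0 → T = 223.25/(4.9·0.374607) = 121.624 ≈ 121.6 kN.
ΣF_x = 0: O_x − T·cos22° = 0 → O_x = 121.624 × 0.927184 = 112.8 kN.
ΣF_y = 0: O_y + T·sin22° − 15 − 30 − 25 = 0 → O_y = 70 − 121.624 × 0.374607 = 24.44 kN.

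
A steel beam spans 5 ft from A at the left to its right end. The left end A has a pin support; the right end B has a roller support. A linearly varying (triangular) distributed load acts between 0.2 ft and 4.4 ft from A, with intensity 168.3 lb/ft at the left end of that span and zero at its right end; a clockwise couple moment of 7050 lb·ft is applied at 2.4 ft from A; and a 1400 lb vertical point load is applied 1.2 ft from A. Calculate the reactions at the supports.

A_x = 0, A_y = -105.7 lb, B_y = 1859 lb

Resultant of the triangular load: ½ × 168.3 × 4.2 = 353.43 lb, acting at 1.6 ft from A (one-third of the span from the peak).
ΣM about A: B_y·5 − (½·168.3·4.2)·1.6 − 7050 − 1400·1.2 = 0 → B_y = 9295.488/5 = 1859.1 ≈ 1859 lb.
ΣF_y = 0: A_y + 1859.1 − ½·168.3·4.2 − 1400 = 0 → A_y = -105.7 lb.
ΣF_x = 0: no horizontal applied forces, so A_x = 0.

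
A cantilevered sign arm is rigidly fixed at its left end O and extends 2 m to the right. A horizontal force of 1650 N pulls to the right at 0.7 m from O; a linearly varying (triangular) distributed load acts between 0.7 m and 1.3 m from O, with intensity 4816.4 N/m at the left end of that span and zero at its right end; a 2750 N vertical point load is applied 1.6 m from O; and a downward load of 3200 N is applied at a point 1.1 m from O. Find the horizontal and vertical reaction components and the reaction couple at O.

O_x = -1650 N, O_y = 7395 N, M_O = 9220 N·m

Resultant of the triangular load: ½ × 4816.4 × 0.6 = 1444.92 N, acting at 0.9 m from O (one-third of the span from the peak).
ΣF_x = 0: O_x + 1650 = 0 → O_x = -1650 N.
ΣF_y = 0: O_y − ½·4816.4·0.6 − 2750 − 3200 = 0 → O_y = 7395 N.
ΣM about O: M_O − (½·4816.4·0.6)·0.9 − 2750·1.6 − 3200·1.1 = 0 → M_O = 9220 N·m.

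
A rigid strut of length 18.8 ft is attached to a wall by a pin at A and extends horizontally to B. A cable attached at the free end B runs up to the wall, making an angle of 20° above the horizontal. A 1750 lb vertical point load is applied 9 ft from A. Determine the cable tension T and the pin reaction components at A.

ΣM about A: T·sin20°·18.8 − 1750·9 = 0 → T = 15750/(18.8·0.34202) = 2449.46 ≈ 2449 lb.
ΣF_x = 0: A_x − T·cos20° = 0 → A_x = 2449.46 × 0.939693 = 2302 lb.
ΣF_y = 0: A_y + T·sin20° − 1750 = 0 → A_y = 1750 − 2449.46 × 0.34202 = 912.2 lb.

T = 2449 lb, A_x = 2302 lb, A_y = 912.2 lb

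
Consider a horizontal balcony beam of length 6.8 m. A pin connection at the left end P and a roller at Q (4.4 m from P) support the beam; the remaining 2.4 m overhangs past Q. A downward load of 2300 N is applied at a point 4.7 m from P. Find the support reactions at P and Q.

ΣM about P: Q_y·4.4 − 2300·4.7 = 0 → Q_y = 10810/4.4 = 2456.82 ≈ 2457 N.
ΣF_y = 0: P_y + 2456.82 − 2300 = 0 → P_y = -156.8 N.
ΣF_x = 0: no horizontal applied forces, so P_x = 0.

P_x = 0, P_y = -156.8 N, Q_y = 2457 N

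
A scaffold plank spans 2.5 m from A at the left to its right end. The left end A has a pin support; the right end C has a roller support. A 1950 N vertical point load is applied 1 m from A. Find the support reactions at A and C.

A_x = 0, A_y = 1170 N, C_y = 780.0 N

Taking moments about A: C_y·2.5 − 1950·1 = 0 → C_y = 1950/2.5 = 780.0 N.
ΣF_y = 0: A_y + 780 − 1950 = 0 → A_y = 1170 N.
ΣF_x = 0: no horizontal applied forces, so A_x = 0.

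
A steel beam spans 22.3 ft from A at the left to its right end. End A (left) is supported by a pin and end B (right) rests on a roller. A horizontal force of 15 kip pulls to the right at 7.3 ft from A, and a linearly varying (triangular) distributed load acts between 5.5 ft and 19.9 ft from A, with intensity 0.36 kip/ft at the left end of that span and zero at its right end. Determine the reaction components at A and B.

A_x = -15.00 kip, A_y = 1.395 kip, B_y = 1.197 kip

Resultant of the triangular load: ½ × 0.36 × 14.4 = 2.592 kip, acting at 10.3 ft from A (one-third of the span from the peak).
Moments about A: B_y·22.3 − (½·0.36·14.4)·10.3 = 0 → B_y = 26.6976/22.3 = 1.1972 ≈ 1.197 kip.
ΣF_y = 0: A_y + 1.1972 − ½·0.36·14.4 = 0 → A_y = 1.395 kip.
ΣF_x = 0: A_x + 15 = 0 → A_x = -15.00 kip.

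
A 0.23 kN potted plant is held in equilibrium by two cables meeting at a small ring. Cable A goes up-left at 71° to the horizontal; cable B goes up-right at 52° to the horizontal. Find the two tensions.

T_A = 0.1688 kN, T_B = 0.08928 kN

ΣF_x = 0: −T_A·cos71° + T_B·cos52° = 0 → T_B = 0.52881·T_A.
ΣF_y = 0: T_A·sin71° + T_B·sin52° = 0.23.
Substitute: T_A·(0.945519 + 0.52881·0.788011) = 0.23 → T_A = 0.168841 ≈ 0.1688 kN.
Then T_B = 0.52881 × 0.168841 = 0.08928 kN.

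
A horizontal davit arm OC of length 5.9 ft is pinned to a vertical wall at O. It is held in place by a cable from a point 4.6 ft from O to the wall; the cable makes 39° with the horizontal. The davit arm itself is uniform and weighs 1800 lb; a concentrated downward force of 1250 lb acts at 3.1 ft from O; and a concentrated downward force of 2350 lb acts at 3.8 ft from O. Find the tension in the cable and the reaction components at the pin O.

T = 6258 lb, O_x = 4863 lb, O_y = 1462 lb

ΣM about O: T·sin39°·4.6 − 1800·2.95 − 1250·3.1 − 2350·3.8 = 0 → T = 18115/(4.6·0.62932) = 6257.62 ≈ 6258 lb.
ΣF_x = 0: O_x − T·cos39° = 0 → O_x = 6257.62 × 0.777146 = 4863 lb.
ΣF_y = 0: O_y + T·sin39° − 1800 − 1250 − 2350 = 0 → O_y = 5400 − 6257.62 × 0.62932 = 1462 lb.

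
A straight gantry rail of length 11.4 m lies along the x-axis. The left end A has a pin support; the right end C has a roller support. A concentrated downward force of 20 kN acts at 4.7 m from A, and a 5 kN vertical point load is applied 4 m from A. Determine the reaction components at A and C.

Taking moments about A: C_y·11.4 − 20·4.7 − 5·4 = 0 → C_y = 114/11.4 = 10.00 kN.
ΣF_y = 0: A_y + 10 − 20 − 5 = 0 → A_y = 15.00 kN.
ΣF_x = 0: no horizontal applied forces, so A_x = 0.

A_x = 0, A_y = 15.00 kN, C_y = 10.00 kN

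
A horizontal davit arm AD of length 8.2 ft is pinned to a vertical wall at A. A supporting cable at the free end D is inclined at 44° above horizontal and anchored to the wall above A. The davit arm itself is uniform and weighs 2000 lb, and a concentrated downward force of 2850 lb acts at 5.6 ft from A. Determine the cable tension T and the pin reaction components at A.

ΣM about A: T·sin44°·8.2 − 2000·4.1 − 2850·5.6 = 0 → T = 24160/(8.2·0.694658) = 4241.43 ≈ 4241 lb.
ΣF_x = 0: A_x − T·cos44° = 0 → A_x = 4241.43 × 0.71934 = 3051 lb.
ΣF_y = 0: A_y + T·sin44° − 2000 − 2850 = 0 → A_y = 4850 − 4241.43 × 0.694658 = 1904 lb.

T = 4241 lb, A_x = 3051 lb, A_y = 1904 lb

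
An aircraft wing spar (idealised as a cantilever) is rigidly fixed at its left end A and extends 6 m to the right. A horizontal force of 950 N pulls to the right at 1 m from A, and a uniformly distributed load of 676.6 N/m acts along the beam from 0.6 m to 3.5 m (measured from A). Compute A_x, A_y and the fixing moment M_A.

A_x = -950.0 N, A_y = 1962 N, M_A = 4022 N·m

Resultant of the distributed load: 676.6 × 2.9 = 1962.14 N at 2.05 m from A.
ΣF_x = 0: A_x + 950 = 0 → A_x = -950.0 N.
ΣF_y = 0: A_y − 676.6·2.9 = 0 → A_y = 1962 N.
ΣM about A: M_A − (676.6·2.9)·2.05 = 0 → M_A = 4022 N·m.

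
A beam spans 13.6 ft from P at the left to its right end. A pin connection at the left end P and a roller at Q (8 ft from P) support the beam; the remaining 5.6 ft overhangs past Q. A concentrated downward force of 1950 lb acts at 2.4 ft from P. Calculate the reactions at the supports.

P_x = 0, P_y = 1365 lb, Q_y = 585.0 lb

Moments about P: Q_y·8 − 1950·2.4 = 0 → Q_y = 4680/8 = 585.0 lb.
ΣF_y = 0: P_y + 585 − 1950 = 0 → P_y = 1365 lb.
ΣF_x = 0: no horizontal applied forces, so P_x = 0.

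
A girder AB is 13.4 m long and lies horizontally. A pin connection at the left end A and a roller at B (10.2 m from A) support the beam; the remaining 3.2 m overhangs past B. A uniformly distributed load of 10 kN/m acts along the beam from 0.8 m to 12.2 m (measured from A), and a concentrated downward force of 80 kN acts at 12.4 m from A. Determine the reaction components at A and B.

A_x = 0, A_y = 24.10 kN, B_y = 169.9 kN

Resultant of the distributed load: 10 × 11.4 = 114 kN at 6.5 m from A.
Taking moments about A: B_y·10.2 − (10·11.4)·6.5 − 80·12.4 = 0 → B_y = 1733/10.2 = 169.902 ≈ 169.9 kN.
ΣF_y = 0: A_y + 169.902 − 10·11.4 − 80 = 0 → A_y = 24.10 kN.
ΣF_x = 0: no horizontal applied forces, so A_x = 0.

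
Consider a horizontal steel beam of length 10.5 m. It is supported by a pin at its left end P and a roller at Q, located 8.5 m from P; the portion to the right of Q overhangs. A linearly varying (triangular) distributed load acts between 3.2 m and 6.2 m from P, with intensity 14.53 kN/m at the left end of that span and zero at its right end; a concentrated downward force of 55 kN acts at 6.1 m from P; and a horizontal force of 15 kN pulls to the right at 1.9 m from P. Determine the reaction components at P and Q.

P_x = -15.00 kN, P_y = 26.56 kN, Q_y = 50.24 kN

Resultant of the triangular load: ½ × 14.53 × 3 = 21.795 kN, acting at 4.2 m from P (one-third of the span from the peak).
Taking moments about P: Q_y·8.5 − (½·14.53·3)·4.2 − 55·6.1 = 0 → Q_y = 427.039/8.5 = 50.2399 ≈ 50.24 kN.
ΣF_y = 0: P_y + 50.2399 − ½·14.53·3 − 55 = 0 → P_y = 26.56 kN.
ΣF_x = 0: P_x + 15 = 0 → P_x = -15.00 kN.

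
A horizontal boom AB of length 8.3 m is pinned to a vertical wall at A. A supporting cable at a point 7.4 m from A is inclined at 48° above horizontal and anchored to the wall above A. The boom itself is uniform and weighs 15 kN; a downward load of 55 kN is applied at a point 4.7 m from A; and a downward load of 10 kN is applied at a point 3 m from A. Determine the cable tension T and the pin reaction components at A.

T = 63.78 kN, A_x = 42.68 kN, A_y = 32.60 kN

ΣM about A: T·sin48°·7.4 − 15·4.15 − 55·4.7 − 10·3 = 0 → T = 350.75/(7.4·0.743145) = 63.7812 ≈ 63.78 kN.
ΣF_x = 0: A_x − T·cos48° = 0 → A_x = 63.7812 × 0.669131 = 42.68 kN.
ΣF_y = 0: A_y + T·sin48° − 15 − 55 − 10 = 0 → A_y = 80 − 63.7812 × 0.743145 = 32.60 kN.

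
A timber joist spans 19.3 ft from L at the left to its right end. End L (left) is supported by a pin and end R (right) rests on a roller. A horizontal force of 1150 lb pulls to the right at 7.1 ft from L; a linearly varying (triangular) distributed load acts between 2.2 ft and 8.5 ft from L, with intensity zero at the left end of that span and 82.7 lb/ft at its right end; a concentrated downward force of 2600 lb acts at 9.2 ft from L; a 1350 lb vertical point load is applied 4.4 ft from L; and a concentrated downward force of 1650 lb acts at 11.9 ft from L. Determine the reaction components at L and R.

Resultant of the triangular load: ½ × 82.7 × 6.3 = 260.505 lb, acting at 6.4 ft from L (one-third of the span from the peak).
Taking moments about L: R_y·19.3 − (½·82.7·6.3)·6.4 − 2600·9.2 − 1350·4.4 − 1650·11.9 = 0 → R_y = 51162.232/19.3 = 2650.89 ≈ 2651 lb.
ΣF_y = 0: L_y + 2650.89 − ½·82.7·6.3 − 2600 − 1350 − 1650 = 0 → L_y = 3210 lb.
ΣF_x = 0: L_x + 1150 = 0 → L_x = -1150 lb.

L_x = -1150 lb, L_y = 3210 lb, R_y = 2651 lb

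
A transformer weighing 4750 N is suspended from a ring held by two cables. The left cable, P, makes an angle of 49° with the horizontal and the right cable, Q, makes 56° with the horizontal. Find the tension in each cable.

T_P = 2750 N, T_Q = 3226 N

ΣF_x = 0: −T_P·cos49° + T_Q·cos56° = 0 → T_Q = 1.17322·T_P.
ΣF_y = 0: T_P·sin49° + T_Q·sin56° = 4750.
Substitute: T_P·(0.75471 + 1.17322·0.829038) = 4750 → T_P = 2749.87 ≈ 2750 N.
Then T_Q = 1.17322 × 2749.87 = 3226 N.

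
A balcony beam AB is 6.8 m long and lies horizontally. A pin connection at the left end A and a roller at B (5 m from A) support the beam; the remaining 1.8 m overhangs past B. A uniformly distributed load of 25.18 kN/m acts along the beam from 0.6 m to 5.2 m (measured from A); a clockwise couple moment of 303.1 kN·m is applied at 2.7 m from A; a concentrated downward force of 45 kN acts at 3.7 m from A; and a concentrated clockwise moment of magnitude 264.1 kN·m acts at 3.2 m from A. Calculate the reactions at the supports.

Resultant of the distributed load: 25.18 × 4.6 = 115.828 kN at 2.9 m from A.
ΣM about A: B_y·5 − (25.18·4.6)·2.9 − 303.1 − 45·3.7 − 264.1 = 0 → B_y = 1069.6012/5 = 213.92 ≈ 213.9 kN.
ΣF_y = 0: A_y + 213.92 − 25.18·4.6 − 45 = 0 → A_y = -53.09 kN.
ΣF_x = 0: no horizontal applied forces, so A_x = 0.

A_x = 0, A_y = -53.09 kN, B_y = 213.9 kN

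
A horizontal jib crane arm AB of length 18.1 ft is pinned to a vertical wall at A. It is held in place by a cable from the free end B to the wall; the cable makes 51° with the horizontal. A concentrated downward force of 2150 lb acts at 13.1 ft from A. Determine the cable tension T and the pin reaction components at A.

ΣM about A: T·sin51°·18.1 − 2150·13.1 = 0 → T = 28165/(18.1·0.777146) = 2002.3 ≈ 2002 lb.
ΣF_x = 0: A_x − T·cos51° = 0 → A_x = 2002.3 × 0.62932 = 1260 lb.
ΣF_y = 0: A_y + T·sin51° − 2150 = 0 → A_y = 2150 − 2002.3 × 0.777146 = 593.9 lb.

T = 2002 lb, A_x = 1260 lb, A_y = 593.9 lb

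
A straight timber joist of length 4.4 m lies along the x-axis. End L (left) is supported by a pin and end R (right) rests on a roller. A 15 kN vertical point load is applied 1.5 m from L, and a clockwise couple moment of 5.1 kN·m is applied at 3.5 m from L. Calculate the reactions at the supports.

Moments about L: R_y·4.4 − 15·1.5 − 5.1 = 0 → R_y = 27.6/4.4 = 6.27273 ≈ 6.273 kN.
ΣF_y = 0: L_y + 6.27273 − 15 = 0 → L_y = 8.727 kN.
ΣF_x = 0: no horizontal applied forces, so L_x = 0.

L_x = 0, L_y = 8.727 kN, R_y = 6.273 kN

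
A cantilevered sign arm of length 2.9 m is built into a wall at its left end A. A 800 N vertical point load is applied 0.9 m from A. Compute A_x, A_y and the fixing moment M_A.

ΣF_x = 0: A_x = 0.
ΣF_y = 0: A_y − 800 = 0 → A_y = 800.0 N.
ΣM about A: M_A − 800·0.9 = 0 → M_A = 720.0 N·m.

A_x = 0, A_y = 800.0 N, M_A = 720.0 N·m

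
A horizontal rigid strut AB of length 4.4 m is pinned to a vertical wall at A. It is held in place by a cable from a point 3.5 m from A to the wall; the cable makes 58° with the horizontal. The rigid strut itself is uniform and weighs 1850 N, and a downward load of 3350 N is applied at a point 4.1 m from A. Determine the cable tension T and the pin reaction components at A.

ΣM about A: T·sin58°·3.5 − 1850·2.2 − 3350·4.1 = 0 → T = 17805/(3.5·0.848048) = 5998.65 ≈ 5999 N.
ΣF_x = 0: A_x − T·cos58° = 0 → A_x = 5998.65 × 0.529919 = 3179 N.
ΣF_y = 0: A_y + T·sin58° − 1850 − 3350 = 0 → A_y = 5200 − 5998.65 × 0.848048 = 112.9 N.

T = 5999 N, A_x = 3179 N, A_y = 112.9 N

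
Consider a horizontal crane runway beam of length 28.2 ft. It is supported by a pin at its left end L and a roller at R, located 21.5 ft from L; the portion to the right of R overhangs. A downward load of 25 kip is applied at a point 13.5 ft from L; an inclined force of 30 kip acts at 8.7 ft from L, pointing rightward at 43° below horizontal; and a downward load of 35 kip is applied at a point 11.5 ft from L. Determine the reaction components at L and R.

L_x = -21.94 kip, L_y = 37.76 kip, R_y = 42.70 kip

Taking moments about L: R_y·21.5 − 25·13.5 − 30·sin43°·8.7 − 35·11.5 = 0 → R_y = 918.002/21.5 = 42.6978 ≈ 42.70 kip.
ΣF_y = 0: L_y + 42.6978 − 25 − 30·sin43° − 35 = 0 → L_y = 37.76 kip.
ΣF_x = 0: L_x + 30·cos43° = 0 → L_x = -21.94 kip.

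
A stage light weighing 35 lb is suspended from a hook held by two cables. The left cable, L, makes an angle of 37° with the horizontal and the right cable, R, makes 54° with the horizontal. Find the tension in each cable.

T_L = 20.58 lb, T_R = 27.96 lb

ΣF_x = 0: −T_L·cos37° + T_R·cos54° = 0 → T_R = 1.35872·T_L.
ΣF_y = 0: T_L·sin37° + T_R·sin54° = 35.
Substitute: T_L·(0.601815 + 1.35872·0.809017) = 35 → T_L = 20.5756 ≈ 20.58 lb.
Then T_R = 1.35872 × 20.5756 = 27.96 lb.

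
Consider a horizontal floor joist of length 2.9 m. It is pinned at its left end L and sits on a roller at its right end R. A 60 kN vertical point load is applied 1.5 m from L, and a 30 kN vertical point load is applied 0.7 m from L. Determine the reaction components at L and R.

Moments about L: R_y·2.9 − 60·1.5 − 30·0.7 = 0 → R_y = 111/2.9 = 38.2759 ≈ 38.28 kN.
ΣF_y = 0: L_y + 38.2759 − 60 − 30 = 0 → L_y = 51.72 kN.
ΣF_x = 0: no horizontal applied forces, so L_x = 0.

L_x = 0, L_y = 51.72 kN, R_y = 38.28 kN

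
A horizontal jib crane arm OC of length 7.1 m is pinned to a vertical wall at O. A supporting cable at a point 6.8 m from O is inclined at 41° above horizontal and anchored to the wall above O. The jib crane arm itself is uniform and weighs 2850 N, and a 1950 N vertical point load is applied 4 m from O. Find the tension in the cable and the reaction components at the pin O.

T = 4016 N, O_x = 3031 N, O_y = 2165 N

ΣM about O: T·sin41°·6.8 − 2850·3.55 − 1950·4 = 0 → T = 17917.5/(6.8·0.656059) = 4016.29 ≈ 4016 N.
ΣF_x = 0: O_x − T·cos41° = 0 → O_x = 4016.29 × 0.75471 = 3031 N.
ΣF_y = 0: O_y + T·sin41° − 2850 − 1950 = 0 → O_y = 4800 − 4016.29 × 0.656059 = 2165 N.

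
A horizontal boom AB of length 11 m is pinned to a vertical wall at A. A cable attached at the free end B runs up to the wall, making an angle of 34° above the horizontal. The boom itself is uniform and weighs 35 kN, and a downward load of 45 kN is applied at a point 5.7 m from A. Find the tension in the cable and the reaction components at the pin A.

T = 72.99 kN, A_x = 60.52 kN, A_y = 39.18 kN

ΣM about A: T·sin34°·11 − 35·5.5 − 45·5.7 = 0 → T = 449/(11·0.559193) = 72.9948 ≈ 72.99 kN.
ΣF_x = 0: A_x − T·cos34° = 0 → A_x = 72.9948 × 0.829038 = 60.52 kN.
ΣF_y = 0: A_y + T·sin34° − 35 − 45 = 0 → A_y = 80 − 72.9948 × 0.559193 = 39.18 kN.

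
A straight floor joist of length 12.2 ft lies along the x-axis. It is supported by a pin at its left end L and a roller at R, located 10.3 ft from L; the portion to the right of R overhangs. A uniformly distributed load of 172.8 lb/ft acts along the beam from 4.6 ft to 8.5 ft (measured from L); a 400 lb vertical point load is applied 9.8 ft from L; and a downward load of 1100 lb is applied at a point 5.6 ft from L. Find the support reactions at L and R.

L_x = 0, L_y = 766.7 lb, R_y = 1407 lb

Resultant of the distributed load: 172.8 × 3.9 = 673.92 lb at 6.55 ft from L.
Taking moments about L: R_y·10.3 − (172.8·3.9)·6.55 − 400·9.8 − 1100·5.6 = 0 → R_y = 14494.176/10.3 = 1407.2 ≈ 1407 lb.
ΣF_y = 0: L_y + 1407.2 − 172.8·3.9 − 400 − 1100 = 0 → L_y = 766.7 lb.
ΣF_x = 0: no horizontal applied forces, so L_x = 0.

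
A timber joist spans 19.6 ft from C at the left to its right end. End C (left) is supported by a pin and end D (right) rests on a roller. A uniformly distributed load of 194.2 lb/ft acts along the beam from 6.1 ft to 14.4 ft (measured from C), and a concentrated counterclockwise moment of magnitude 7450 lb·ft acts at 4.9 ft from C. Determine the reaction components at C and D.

C_x = 0, C_y = 1149 lb, D_y = 462.8 lb

Resultant of the distributed load: 194.2 × 8.3 = 1611.86 lb at 10.25 ft from C.
ΣM about C: D_y·19.6 − (194.2·8.3)·10.25 + 7450 = 0 → D_y = 9071.565/19.6 = 462.835 ≈ 462.8 lb.
ΣF_y = 0: C_y + 462.835 − 194.2·8.3 = 0 → C_y = 1149 lb.
ΣF_x = 0: no horizontal applied forces, so C_x = 0.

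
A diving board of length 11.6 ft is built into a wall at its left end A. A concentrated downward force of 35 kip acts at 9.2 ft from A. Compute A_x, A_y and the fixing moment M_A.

A_x = 0, A_y = 35.00 kip, M_A = 322.0 kip·ft

ΣF_x = 0: A_x = 0.
ΣF_y = 0: A_y − 35 = 0 → A_y = 35.00 kip.
ΣM about A: M_A − 35·9.2 = 0 → M_A = 322.0 kip·ft.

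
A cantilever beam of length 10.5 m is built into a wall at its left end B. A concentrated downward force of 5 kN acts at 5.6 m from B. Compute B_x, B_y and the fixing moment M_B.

B_x = 0, B_y = 5.000 kN, M_B = 28.00 kN·m

ΣF_x = 0: B_x = 0.
ΣF_y = 0: B_y − 5 = 0 → B_y = 5.000 kN.
ΣM about B: M_B − 5·5.6 = 0 → M_B = 28.00 kN·m.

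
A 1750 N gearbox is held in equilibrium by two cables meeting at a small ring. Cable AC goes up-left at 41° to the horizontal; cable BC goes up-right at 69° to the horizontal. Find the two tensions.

T_AC = 667.4 N, T_BC = 1406 N

ΣF_x = 0: −T_AC·cos41° + T_BC·cos69° = 0 → T_BC = 2.10596·T_AC.
ΣF_y = 0: T_AC·sin41° + T_BC·sin69° = 1750.
Substitute: T_AC·(0.656059 + 2.10596·0.93358) = 1750 → T_AC = 667.394 ≈ 667.4 N.
Then T_BC = 2.10596 × 667.394 = 1406 N.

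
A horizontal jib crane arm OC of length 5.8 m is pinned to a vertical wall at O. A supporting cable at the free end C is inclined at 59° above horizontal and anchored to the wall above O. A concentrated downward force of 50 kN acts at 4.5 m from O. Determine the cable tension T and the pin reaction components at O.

ΣM about O: T·sin59°·5.8 − 50·4.5 = 0 → T = 225/(5.8·0.857167) = 45.2573 ≈ 45.26 kN.
ΣF_x = 0: O_x − T·cos59° = 0 → O_x = 45.2573 × 0.515038 = 23.31 kN.
ΣF_y = 0: O_y + T·sin59° − 50 = 0 → O_y = 50 − 45.2573 × 0.857167 = 11.21 kN.

T = 45.26 kN, O_x = 23.31 kN, O_y = 11.21 kN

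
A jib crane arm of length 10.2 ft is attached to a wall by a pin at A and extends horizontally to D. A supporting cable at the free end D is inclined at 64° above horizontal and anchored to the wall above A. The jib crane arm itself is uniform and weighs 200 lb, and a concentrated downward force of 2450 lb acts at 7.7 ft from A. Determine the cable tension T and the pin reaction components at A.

ΣM about A: T·sin64°·10.2 − 200·5.1 − 2450·7.7 = 0 → T = 19885/(10.2·0.898794) = 2169.03 ≈ 2169 lb.
ΣF_x = 0: A_x − T·cos64° = 0 → A_x = 2169.03 × 0.438371 = 950.8 lb.
ΣF_y = 0: A_y + T·sin64° − 200 − 2450 = 0 → A_y = 2650 − 2169.03 × 0.898794 = 700.5 lb.

T = 2169 lb, A_x = 950.8 lb, A_y = 700.5 lb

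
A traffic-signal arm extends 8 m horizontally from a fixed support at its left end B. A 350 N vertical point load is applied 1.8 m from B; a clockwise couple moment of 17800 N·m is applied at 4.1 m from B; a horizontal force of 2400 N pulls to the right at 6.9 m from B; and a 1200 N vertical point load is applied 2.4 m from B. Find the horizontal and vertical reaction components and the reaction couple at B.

ΣF_x = 0: B_x + 2400 = 0 → B_x = -2400 N.
ΣF_y = 0: B_y − 350 − 1200 = 0 → B_y = 1550 N.
ΣM about B: M_B − 350·1.8 − 17800 − 1200·2.4 = 0 → M_B = 21310 N·m.

B_x = -2400 N, B_y = 1550 N, M_B = 21310 N·m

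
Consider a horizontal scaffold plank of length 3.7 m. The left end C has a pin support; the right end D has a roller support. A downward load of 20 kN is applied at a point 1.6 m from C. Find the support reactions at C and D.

C_x = 0, C_y = 11.35 kN, D_y = 8.649 kN

ΣM about C: D_y·3.7 − 20·1.6 = 0 → D_y = 32/3.7 = 8.64865 ≈ 8.649 kN.
ΣF_y = 0: C_y + 8.64865 − 20 = 0 → C_y = 11.35 kN.
ΣF_x = 0: no horizontal applied forces, so C_x = 0.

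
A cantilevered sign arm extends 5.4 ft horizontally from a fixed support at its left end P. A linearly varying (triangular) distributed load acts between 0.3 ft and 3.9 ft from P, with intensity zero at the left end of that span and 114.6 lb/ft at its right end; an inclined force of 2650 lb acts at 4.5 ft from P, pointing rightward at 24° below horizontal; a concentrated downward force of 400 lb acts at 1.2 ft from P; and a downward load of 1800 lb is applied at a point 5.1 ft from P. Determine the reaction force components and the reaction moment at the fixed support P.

Resultant of the triangular load: ½ × 114.6 × 3.6 = 206.28 lb, acting at 2.7 ft from P (one-third of the span from the peak).
ΣF_x = 0: P_x + 2650·cos24° = 0 → P_x = -2421 lb.
ΣF_y = 0: P_y − ½·114.6·3.6 − 2650·sin24° − 400 − 1800 = 0 → P_y = 3484 lb.
ΣM about P: M_P − (½·114.6·3.6)·2.7 − 2650·sin24°·4.5 − 400·1.2 − 1800·5.1 = 0 → M_P = 15070 lb·ft.

P_x = -2421 lb, P_y = 3484 lb, M_P = 15070 lb·ft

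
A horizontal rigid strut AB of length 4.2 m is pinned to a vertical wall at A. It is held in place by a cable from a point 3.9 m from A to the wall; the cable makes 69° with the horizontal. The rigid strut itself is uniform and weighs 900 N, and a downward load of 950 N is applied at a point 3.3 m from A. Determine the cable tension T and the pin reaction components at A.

ΣM about A: T·sin69°·3.9 − 900·2.1 − 950·3.3 = 0 → T = 5025/(3.9·0.93358) = 1380.13 ≈ 1380 N.
ΣF_x = 0: A_x − T·cos69° = 0 → A_x = 1380.13 × 0.358368 = 494.6 N.
ΣF_y = 0: A_y + T·sin69° − 900 − 950 = 0 → A_y = 1850 − 1380.13 × 0.93358 = 561.5 N.

T = 1380 N, A_x = 494.6 N, A_y = 561.5 N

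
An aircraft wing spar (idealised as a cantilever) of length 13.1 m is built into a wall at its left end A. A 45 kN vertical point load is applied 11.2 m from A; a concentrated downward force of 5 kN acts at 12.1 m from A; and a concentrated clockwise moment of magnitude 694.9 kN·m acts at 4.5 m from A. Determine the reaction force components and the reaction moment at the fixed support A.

ΣF_x = 0: A_x = 0.
ΣF_y = 0: A_y − 45 − 5 = 0 → A_y = 50.00 kN.
ΣM about A: M_A − 45·11.2 − 5·12.1 − 694.9 = 0 → M_A = 1259 kN·m.

A_x = 0, A_y = 50.00 kN, M_A = 1259 kN·m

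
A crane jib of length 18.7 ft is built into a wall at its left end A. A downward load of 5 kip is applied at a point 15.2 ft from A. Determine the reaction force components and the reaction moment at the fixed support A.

A_x = 0, A_y = 5.000 kip, M_A = 76.00 kip·ft

ΣF_x = 0: A_x = 0.
ΣF_y = 0: A_y − 5 = 0 → A_y = 5.000 kip.
ΣM about A: M_A − 5·15.2 = 0 → M_A = 76.00 kip·ft.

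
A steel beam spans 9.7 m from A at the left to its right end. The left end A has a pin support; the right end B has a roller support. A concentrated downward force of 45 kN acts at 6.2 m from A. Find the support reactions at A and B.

A_x = 0, A_y = 16.24 kN, B_y = 28.76 kN

Taking moments about A: B_y·9.7 − 45·6.2 = 0 → B_y = 279/9.7 = 28.7629 ≈ 28.76 kN.
ΣF_y = 0: A_y + 28.7629 − 45 = 0 → A_y = 16.24 kN.
ΣF_x = 0: no horizontal applied forces, so A_x = 0.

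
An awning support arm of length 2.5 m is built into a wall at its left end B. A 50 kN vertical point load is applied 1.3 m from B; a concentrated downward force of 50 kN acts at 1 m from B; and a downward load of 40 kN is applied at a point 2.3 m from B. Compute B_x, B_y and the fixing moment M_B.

B_x = 0, B_y = 140.0 kN, M_B = 207.0 kN·m

ΣF_x = 0: B_x = 0.
ΣF_y = 0: B_y − 50 − 50 − 40 = 0 → B_y = 140.0 kN.
ΣM about B: M_B − 50·1.3 − 50·1 − 40·2.3 = 0 → M_B = 207.0 kN·m.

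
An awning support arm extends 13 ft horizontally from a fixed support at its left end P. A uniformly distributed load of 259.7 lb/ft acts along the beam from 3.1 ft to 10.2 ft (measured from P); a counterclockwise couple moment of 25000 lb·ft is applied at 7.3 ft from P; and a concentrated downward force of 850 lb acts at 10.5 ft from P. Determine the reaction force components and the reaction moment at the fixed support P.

Resultant of the distributed load: 259.7 × 7.1 = 1843.87 lb at 6.65 ft from P.
ΣF_x = 0: P_x = 0.
ΣF_y = 0: P_y − 259.7·7.1 − 850 = 0 → P_y = 2694 lb.
ΣM about P: M_P − (259.7·7.1)·6.65 + 25000 − 850·10.5 = 0 → M_P = -3813 lb·ft.

P_x = 0, P_y = 2694 lb, M_P = -3813 lb·ft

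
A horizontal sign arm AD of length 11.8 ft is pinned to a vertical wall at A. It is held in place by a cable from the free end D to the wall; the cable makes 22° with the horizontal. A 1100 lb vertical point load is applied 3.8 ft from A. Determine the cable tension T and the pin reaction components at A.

ΣM about A: T·sin22°·11.8 − 1100·3.8 = 0 → T = 4180/(11.8·0.374607) = 945.624 ≈ 945.6 lb.
ΣF_x = 0: A_x − T·cos22° = 0 → A_x = 945.624 × 0.927184 = 876.8 lb.
ΣF_y = 0: A_y + T·sin22° − 1100 = 0 → A_y = 1100 − 945.624 × 0.374607 = 745.8 lb.

T = 945.6 lb, A_x = 876.8 lb, A_y = 745.8 lb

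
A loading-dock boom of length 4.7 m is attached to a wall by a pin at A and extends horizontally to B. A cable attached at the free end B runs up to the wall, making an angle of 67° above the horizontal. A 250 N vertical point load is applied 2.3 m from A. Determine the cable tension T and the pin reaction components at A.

ΣM about A: T·sin67°·4.7 − 250·2.3 = 0 → T = 575/(4.7·0.920505) = 132.906 ≈ 132.9 N.
ΣF_x = 0: A_x − T·cos67° = 0 → A_x = 132.906 × 0.390731 = 51.93 N.
ΣF_y = 0: A_y + T·sin67° − 250 = 0 → A_y = 250 − 132.906 × 0.920505 = 127.7 N.

T = 132.9 N, A_x = 51.93 N, A_y = 127.7 N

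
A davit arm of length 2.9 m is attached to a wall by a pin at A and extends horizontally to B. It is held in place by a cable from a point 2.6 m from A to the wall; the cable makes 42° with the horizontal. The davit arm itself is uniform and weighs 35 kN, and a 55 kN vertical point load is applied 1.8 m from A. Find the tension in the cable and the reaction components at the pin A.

ΣM about A: T·sin42°·2.6 − 35·1.45 − 55·1.8 = 0 → T = 149.75/(2.6·0.669131) = 86.0761 ≈ 86.08 kN.
ΣF_x = 0: A_x − T·cos42° = 0 → A_x = 86.0761 × 0.743145 = 63.97 kN.
ΣF_y = 0: A_y + T·sin42° − 35 − 55 = 0 → A_y = 90 − 86.0761 × 0.669131 = 32.40 kN.

T = 86.08 kN, A_x = 63.97 kN, A_y = 32.40 kN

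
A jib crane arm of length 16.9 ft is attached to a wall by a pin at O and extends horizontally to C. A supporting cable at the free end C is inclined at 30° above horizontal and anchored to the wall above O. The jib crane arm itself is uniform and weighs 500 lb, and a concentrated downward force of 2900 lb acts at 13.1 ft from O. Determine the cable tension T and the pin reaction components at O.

T = 4996 lb, O_x = 4327 lb, O_y = 902.1 lb

ΣM about O: T·sin30°·16.9 − 500·8.45 − 2900·13.1 = 0 → T = 42215/(16.9·0.5) = 4995.86 ≈ 4996 lb.
ΣF_x = 0: O_x − T·cos30° = 0 → O_x = 4995.86 × 0.866025 = 4327 lb.
ΣF_y = 0: O_y + T·sin30° − 500 − 2900 = 0 → O_y = 3400 − 4995.86 × 0.5 = 902.1 lb.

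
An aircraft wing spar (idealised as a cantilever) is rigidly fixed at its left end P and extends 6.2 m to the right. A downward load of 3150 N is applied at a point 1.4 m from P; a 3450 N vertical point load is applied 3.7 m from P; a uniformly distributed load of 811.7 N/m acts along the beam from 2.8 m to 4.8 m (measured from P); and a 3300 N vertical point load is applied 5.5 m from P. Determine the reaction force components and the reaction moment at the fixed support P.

P_x = 0, P_y = 11520 N, M_P = 41490 N·m

Resultant of the distributed load: 811.7 × 2 = 1623.4 N at 3.8 m from P.
ΣF_x = 0: P_x = 0.
ΣF_y = 0: P_y − 3150 − 3450 − 811.7·2 − 3300 = 0 → P_y = 11520 N.
ΣM about P: M_P − 3150·1.4 − 3450·3.7 − (811.7·2)·3.8 − 3300·5.5 = 0 → M_P = 41490 N·m.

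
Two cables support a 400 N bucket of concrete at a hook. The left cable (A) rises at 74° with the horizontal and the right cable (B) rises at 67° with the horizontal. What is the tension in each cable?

ΣF_x = 0: −T_A·cos74° + T_B·cos67° = 0 → T_B = 0.70544·T_A.
ΣF_y = 0: T_A·sin74° + T_B·sin67° = 400.
Substitute: T_A·(0.961262 + 0.70544·0.920505) = 400 → T_A = 248.351 ≈ 248.4 N.
Then T_B = 0.70544 × 248.351 = 175.2 N.

T_A = 248.4 N, T_B = 175.2 N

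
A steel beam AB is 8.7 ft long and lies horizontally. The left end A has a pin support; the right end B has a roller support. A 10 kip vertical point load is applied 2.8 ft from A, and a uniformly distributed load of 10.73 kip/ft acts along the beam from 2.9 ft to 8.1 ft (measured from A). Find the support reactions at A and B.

Resultant of the distributed load: 10.73 × 5.2 = 55.796 kip at 5.5 ft from A.
Moments about A: B_y·8.7 − 10·2.8 − (10.73·5.2)·5.5 = 0 → B_y = 334.878/8.7 = 38.4917 ≈ 38.49 kip.
ΣF_y = 0: A_y + 38.4917 − 10 − 10.73·5.2 = 0 → A_y = 27.30 kip.
ΣF_x = 0: no horizontal applied forces, so A_x = 0.

A_x = 0, A_y = 27.30 kip, B_y = 38.49 kip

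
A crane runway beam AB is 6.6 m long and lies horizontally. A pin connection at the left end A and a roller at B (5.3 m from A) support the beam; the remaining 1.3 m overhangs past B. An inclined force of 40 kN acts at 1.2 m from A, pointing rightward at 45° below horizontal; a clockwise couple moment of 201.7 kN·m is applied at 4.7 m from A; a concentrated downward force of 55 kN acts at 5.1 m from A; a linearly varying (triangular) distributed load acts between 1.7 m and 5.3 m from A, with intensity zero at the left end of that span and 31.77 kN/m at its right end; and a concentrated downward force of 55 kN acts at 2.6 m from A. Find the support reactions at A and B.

A_x = -28.28 kN, A_y = 26.87 kN, B_y = 168.6 kN

Resultant of the triangular load: ½ × 31.77 × 3.6 = 57.186 kN, acting at 4.1 m from A (one-third of the span from the peak).
Moments about A: B_y·5.3 − 40·sin45°·1.2 − 201.7 − 55·5.1 − (½·31.77·3.6)·4.1 − 55·2.6 = 0 → B_y = 893.604/5.3 = 168.605 ≈ 168.6 kN.
ΣF_y = 0: A_y + 168.605 − 40·sin45° − 55 − ½·31.77·3.6 − 55 = 0 → A_y = 26.87 kN.
ΣF_x = 0: A_x + 40·cos45° = 0 → A_x = -28.28 kN.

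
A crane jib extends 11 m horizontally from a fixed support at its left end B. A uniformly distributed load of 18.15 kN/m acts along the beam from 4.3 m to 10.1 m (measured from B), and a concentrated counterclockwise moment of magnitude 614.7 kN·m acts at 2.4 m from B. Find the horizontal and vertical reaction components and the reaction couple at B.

Resultant of the distributed load: 18.15 × 5.8 = 105.27 kN at 7.2 m from B.
ΣF_x = 0: B_x = 0.
ΣF_y = 0: B_y − 18.15·5.8 = 0 → B_y = 105.3 kN.
ΣM about B: M_B − (18.15·5.8)·7.2 + 614.7 = 0 → M_B = 143.2 kN·m.

B_x = 0, B_y = 105.3 kN, M_B = 143.2 kN·m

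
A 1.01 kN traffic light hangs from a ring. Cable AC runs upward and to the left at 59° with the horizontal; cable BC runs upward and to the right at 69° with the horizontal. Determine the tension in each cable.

ΣF_x = 0: −T_AC·cos59° + T_BC·cos69° = 0 → T_BC = 1.43718·T_AC.
ΣF_y = 0: T_AC·sin59° + T_BC·sin69° = 1.01.
Substitute: T_AC·(0.857167 + 1.43718·0.93358) = 1.01 → T_AC = 0.459323 ≈ 0.4593 kN.
Then T_BC = 1.43718 × 0.459323 = 0.6601 kN.

T_AC = 0.4593 kN, T_BC = 0.6601 kN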